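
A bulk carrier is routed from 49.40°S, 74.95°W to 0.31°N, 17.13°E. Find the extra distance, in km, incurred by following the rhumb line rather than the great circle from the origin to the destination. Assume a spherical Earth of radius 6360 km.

Great circle: cos σ = sin φ₁ sin φ₂ + cos φ₁ cos φ₂ cos Δλ,  σ = 1.5985 rad → d_gc = 10166.6 km
Rhumb line: Δψ = +0.9999, q = Δφ/Δψ = 0.8677, d_rh = R√(Δφ²+q²Δλ²) = 10445.2 km
Excess = 10445.2 − 10166.6 = 278.6 ≈ 279 km

279 km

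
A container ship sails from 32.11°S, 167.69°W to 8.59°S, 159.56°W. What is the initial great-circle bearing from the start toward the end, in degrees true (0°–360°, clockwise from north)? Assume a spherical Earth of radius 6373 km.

19.5°

N = sin Δλ·cos φ₂ = +0.1398;  D = cos φ₁ sin φ₂ − sin φ₁ cos φ₂ cos Δλ = +0.3938
initial course = atan2(N, D) = 19.55°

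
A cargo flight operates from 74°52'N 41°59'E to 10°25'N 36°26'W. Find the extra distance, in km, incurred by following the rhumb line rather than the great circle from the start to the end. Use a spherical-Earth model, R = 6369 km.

384 km

Great circle: cos σ = sin φ₁ sin φ₂ + cos φ₁ cos φ₂ cos Δλ,  σ = 1.3427 rad → d_gc = 8551.9 km
Rhumb line: Δψ = -1.8358, q = Δφ/Δψ = 0.6127, d_rh = R√(Δφ²+q²Δλ²) = 8936.1 km
Excess = 8936.1 − 8551.9 = 384.2 ≈ 384 km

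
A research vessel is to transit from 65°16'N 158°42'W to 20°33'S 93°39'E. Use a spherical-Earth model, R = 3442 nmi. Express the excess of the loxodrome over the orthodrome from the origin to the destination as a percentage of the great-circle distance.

Great circle: σ = 2.0237 rad → d_gc = Rσ = 6965.7 nmi
Rhumb: Δφ = -1.4978, Δλ = -1.8788, Δψ = -1.8841, q = Δφ/Δψ = 0.7949 → d_rh = R√(Δφ²+q²Δλ²) = 7280.6 nmi
Excess = (7280.6 − 6965.7) / 6965.7 = 314.9 / 6965.7 = 4.52% ≈ 4.5%

4.5%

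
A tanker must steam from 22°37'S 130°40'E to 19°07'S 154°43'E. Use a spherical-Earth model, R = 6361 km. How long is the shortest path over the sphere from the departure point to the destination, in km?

Haversine: a = sin²(Δφ/2)+cos φ₁ cos φ₂ sin²(Δλ/2) = 0.03879;  σ = 2·atan2(√a,√(1−a))
σ = 22.718° → d = Rσ = 6361·0.39650 = 2522 km

2522 km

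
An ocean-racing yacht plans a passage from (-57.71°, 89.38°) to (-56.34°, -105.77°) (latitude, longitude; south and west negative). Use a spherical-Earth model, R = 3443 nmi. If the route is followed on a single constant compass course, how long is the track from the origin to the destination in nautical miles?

5392 nmi

Δψ = ln[tan(π/4+φ₂/2)/tan(π/4+φ₁/2)] = +0.0439;  Δφ = +0.0239 rad,  Δλ = +2.8772 rad
q = Δφ/Δψ = 0.5442
d = R·√(Δφ² + q²Δλ²) = 3443·1.56594 = 5392 nmi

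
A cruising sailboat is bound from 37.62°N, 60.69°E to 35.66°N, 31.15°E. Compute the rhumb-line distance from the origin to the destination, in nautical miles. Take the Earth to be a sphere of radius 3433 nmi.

Rhumb course C = atan2(Δλ, Δψ) with Δψ = ln[tan(π/4+φ₂/2)/tan(π/4+φ₁/2)] = -0.0426, Δλ = -0.5156 → C = 265.27°
d = R·|Δφ| / |cos C| = 3433·0.03421 / 0.08242 = 1425 nmi

1425 nmi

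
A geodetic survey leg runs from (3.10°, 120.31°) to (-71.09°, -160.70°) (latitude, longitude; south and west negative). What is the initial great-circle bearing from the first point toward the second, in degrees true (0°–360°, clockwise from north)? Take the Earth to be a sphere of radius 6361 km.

161.4°

θ = atan2( sin Δλ·cos φ₂ ,  cos φ₁ sin φ₂ − sin φ₁ cos φ₂ cos Δλ )
  = atan2(+0.3181, -0.9480) = 161.45°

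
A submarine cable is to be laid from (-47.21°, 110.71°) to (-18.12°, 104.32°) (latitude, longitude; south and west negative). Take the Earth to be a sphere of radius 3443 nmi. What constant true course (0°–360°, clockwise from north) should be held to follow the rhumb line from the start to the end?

349.7°

Δψ = ln[tan(π/4+φ₂/2)/tan(π/4+φ₁/2)] = +0.6154
Δλ = -0.1115 rad (taken the short way round)
course = atan2(Δλ, Δψ) = 349.73°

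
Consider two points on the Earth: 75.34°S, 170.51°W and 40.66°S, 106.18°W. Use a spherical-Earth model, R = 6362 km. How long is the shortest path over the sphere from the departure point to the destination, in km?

cos σ = sin φ₁ sin φ₂ + cos φ₁ cos φ₂ cos Δλ
      = sin(-75.34°)sin(-40.66°) + cos(-75.34°)cos(-40.66°)cos(64.33°) = 0.7135
σ = 44.478° → d = Rσ = 6362·0.77628 = 4939 km

4939 km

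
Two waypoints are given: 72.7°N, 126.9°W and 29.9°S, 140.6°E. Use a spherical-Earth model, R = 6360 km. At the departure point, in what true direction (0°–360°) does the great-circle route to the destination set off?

262.6°

θ = atan2( sin Δλ·cos φ₂ ,  cos φ₁ sin φ₂ − sin φ₁ cos φ₂ cos Δλ )
  = atan2(-0.8661, -0.1121) = 262.62°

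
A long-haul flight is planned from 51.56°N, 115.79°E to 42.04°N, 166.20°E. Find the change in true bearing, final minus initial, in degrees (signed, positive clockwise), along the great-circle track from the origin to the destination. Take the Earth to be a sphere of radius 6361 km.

At departure: θ₁ = atan2(sin Δλ cos φ₂, cos φ₁ sin φ₂ − sin φ₁ cos φ₂ cos Δλ) = 85.44°
At arrival: θ₂ = atan2(sin Δλ cos φ₁, −cos φ₂ sin φ₁ + sin φ₂ cos φ₁ cos Δλ) = 123.44°
Δθ = θ₂ − θ₁ = +38.0°

+38.0°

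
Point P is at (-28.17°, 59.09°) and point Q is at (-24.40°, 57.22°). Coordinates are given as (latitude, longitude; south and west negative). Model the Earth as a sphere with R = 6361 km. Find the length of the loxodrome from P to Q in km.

458 km

Rhumb course C = atan2(Δλ, Δψ) with Δψ = ln[tan(π/4+φ₂/2)/tan(π/4+φ₁/2)] = +0.0734, Δλ = -0.0326 → C = 336.03°
d = R·|Δφ| / |cos C| = 6361·0.06580 / 0.91375 = 458 km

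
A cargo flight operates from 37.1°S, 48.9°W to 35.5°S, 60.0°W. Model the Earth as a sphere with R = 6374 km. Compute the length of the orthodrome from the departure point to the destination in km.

1010 km

Haversine: a = sin²(Δφ/2)+cos φ₁ cos φ₂ sin²(Δλ/2) = 0.00627;  σ = 2·atan2(√a,√(1−a))
σ = 9.082° → d = Rσ = 6374·0.15851 = 1010 km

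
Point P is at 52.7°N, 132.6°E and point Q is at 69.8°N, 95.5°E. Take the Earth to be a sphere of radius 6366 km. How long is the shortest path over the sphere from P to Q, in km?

Haversine: a = sin²(Δφ/2)+cos φ₁ cos φ₂ sin²(Δλ/2) = 0.04328;  σ = 2·atan2(√a,√(1−a))
σ = 24.015° → d = Rσ = 6366·0.41914 = 2668 km

2668 km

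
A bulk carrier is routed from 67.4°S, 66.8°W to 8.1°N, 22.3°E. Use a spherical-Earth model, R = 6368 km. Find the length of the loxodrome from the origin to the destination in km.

11219 km

Rhumb course C = atan2(Δλ, Δψ) with Δψ = ln[tan(π/4+φ₂/2)/tan(π/4+φ₁/2)] = +1.7522, Δλ = +1.5551 → C = 41.59°
d = R·|Δφ| / |cos C| = 6368·1.31772 / 0.74792 = 11219 km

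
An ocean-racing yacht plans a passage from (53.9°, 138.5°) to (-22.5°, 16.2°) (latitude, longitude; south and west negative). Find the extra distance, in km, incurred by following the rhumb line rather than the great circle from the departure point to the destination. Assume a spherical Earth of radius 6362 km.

Great circle: cos σ = sin φ₁ sin φ₂ + cos φ₁ cos φ₂ cos Δλ,  σ = 2.2144 rad → d_gc = 14088.0 km
Rhumb line: Δψ = -1.5244, q = Δφ/Δψ = 0.8747, d_rh = R√(Δφ²+q²Δλ²) = 14596.8 km
Excess = 14596.8 − 14088.0 = 508.8 ≈ 509 km

509 km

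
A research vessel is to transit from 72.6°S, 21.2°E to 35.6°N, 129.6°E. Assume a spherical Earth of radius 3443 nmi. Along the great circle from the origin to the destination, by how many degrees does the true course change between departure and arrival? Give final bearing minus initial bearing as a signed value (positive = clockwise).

At departure: θ₁ = atan2(sin Δλ cos φ₂, cos φ₁ sin φ₂ − sin φ₁ cos φ₂ cos Δλ) = 95.25°
At arrival: θ₂ = atan2(sin Δλ cos φ₁, −cos φ₂ sin φ₁ + sin φ₂ cos φ₁ cos Δλ) = 21.48°
Δθ = θ₂ − θ₁ = -73.8°

-73.8°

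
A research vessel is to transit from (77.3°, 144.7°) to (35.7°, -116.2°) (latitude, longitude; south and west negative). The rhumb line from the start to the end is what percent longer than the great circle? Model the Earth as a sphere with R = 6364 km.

Great circle: σ = 0.9991 rad → d_gc = Rσ = 6358.5 km
Rhumb: Δφ = -0.7261, Δλ = +1.7296, Δψ = -1.5279, q = Δφ/Δψ = 0.4752 → d_rh = R√(Δφ²+q²Δλ²) = 6979.4 km
Excess = (6979.4 − 6358.5) / 6358.5 = 620.9 / 6358.5 = 9.76% ≈ 9.8%

9.8%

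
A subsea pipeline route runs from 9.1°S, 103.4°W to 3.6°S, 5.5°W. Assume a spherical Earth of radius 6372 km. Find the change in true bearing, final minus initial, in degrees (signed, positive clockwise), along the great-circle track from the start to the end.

-14.5°

At departure: θ₁ = atan2(sin Δλ cos φ₂, cos φ₁ sin φ₂ − sin φ₁ cos φ₂ cos Δλ) = 94.84°
At arrival: θ₂ = atan2(sin Δλ cos φ₁, −cos φ₂ sin φ₁ + sin φ₂ cos φ₁ cos Δλ) = 80.35°
Δθ = θ₂ − θ₁ = -14.5°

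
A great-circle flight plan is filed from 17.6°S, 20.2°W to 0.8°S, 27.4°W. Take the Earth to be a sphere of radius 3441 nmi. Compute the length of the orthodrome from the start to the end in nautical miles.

1095 nmi

cos σ = sin φ₁ sin φ₂ + cos φ₁ cos φ₂ cos Δλ
      = sin(-17.60°)sin(-0.80°) + cos(-17.60°)cos(-0.80°)cos(-7.20°) = 0.9498
σ = 18.231° → d = Rσ = 3441·0.31819 = 1095 nmi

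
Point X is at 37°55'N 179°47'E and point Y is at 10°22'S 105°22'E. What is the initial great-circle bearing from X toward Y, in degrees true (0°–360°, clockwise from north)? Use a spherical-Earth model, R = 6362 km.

θ = atan2( sin Δλ·cos φ₂ ,  cos φ₁ sin φ₂ − sin φ₁ cos φ₂ cos Δλ )
  = atan2(-0.9475, -0.3043) = 252.19°

252.2°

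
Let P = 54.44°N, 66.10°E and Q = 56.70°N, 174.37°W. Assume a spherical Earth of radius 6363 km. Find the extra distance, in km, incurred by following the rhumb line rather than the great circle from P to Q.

Great circle: cos σ = sin φ₁ sin φ₂ + cos φ₁ cos φ₂ cos Δλ,  σ = 1.0209 rad → d_gc = 6496.2 km
Rhumb line: Δψ = +0.0698, q = Δφ/Δψ = 0.5652, d_rh = R√(Δφ²+q²Δλ²) = 7507.0 km
Excess = 7507.0 − 6496.2 = 1010.8 ≈ 1011 km

1011 km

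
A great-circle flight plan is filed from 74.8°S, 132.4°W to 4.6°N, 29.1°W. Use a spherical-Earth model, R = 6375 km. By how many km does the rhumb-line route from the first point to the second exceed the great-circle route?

Great circle: cos σ = sin φ₁ sin φ₂ + cos φ₁ cos φ₂ cos Δλ,  σ = 1.7087 rad → d_gc = 10893.3 km
Rhumb line: Δψ = +2.0946, q = Δφ/Δψ = 0.6616, d_rh = R√(Δφ²+q²Δλ²) = 11656.5 km
Excess = 11656.5 − 10893.3 = 763.2 ≈ 763 km

763 km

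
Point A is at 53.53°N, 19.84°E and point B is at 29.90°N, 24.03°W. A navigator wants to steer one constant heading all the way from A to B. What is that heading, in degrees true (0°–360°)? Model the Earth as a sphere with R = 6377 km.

233.7°

Δψ = ln[tan(π/4+φ₂/2)/tan(π/4+φ₁/2)] = -0.5630
Δλ = -0.7657 rad (taken the short way round)
course = atan2(Δλ, Δψ) = 233.67°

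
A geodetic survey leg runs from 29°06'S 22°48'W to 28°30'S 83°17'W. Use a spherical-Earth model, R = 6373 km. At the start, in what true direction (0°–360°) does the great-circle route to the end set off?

θ = atan2( sin Δλ·cos φ₂ ,  cos φ₁ sin φ₂ − sin φ₁ cos φ₂ cos Δλ )
  = atan2(-0.7648, -0.2064) = 254.90°

254.9°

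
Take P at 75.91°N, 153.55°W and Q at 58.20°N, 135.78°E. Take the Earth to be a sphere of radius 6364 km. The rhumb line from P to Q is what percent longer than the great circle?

5.6%

Great circle: σ = 0.5221 rad → d_gc = Rσ = 3322.5 km
Rhumb: Δφ = -0.3091, Δλ = -1.2334, Δψ = -0.8351, q = Δφ/Δψ = 0.3701 → d_rh = R√(Δφ²+q²Δλ²) = 3508.7 km
Excess = (3508.7 − 3322.5) / 3322.5 = 186.2 / 3322.5 = 5.60% ≈ 5.6%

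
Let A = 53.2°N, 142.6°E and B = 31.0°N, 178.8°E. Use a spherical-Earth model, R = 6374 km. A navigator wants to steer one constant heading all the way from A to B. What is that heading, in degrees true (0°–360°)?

130.0°

Δψ = ln[tan(π/4+φ₂/2)/tan(π/4+φ₁/2)] = -0.5311
Δλ = +0.6318 rad (taken the short way round)
course = atan2(Δλ, Δψ) = 130.05°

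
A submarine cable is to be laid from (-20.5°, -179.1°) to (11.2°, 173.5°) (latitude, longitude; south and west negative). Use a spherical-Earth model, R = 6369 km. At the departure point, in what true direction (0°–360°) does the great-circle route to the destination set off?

N = sin Δλ·cos φ₂ = -0.1263;  D = cos φ₁ sin φ₂ − sin φ₁ cos φ₂ cos Δλ = +0.5226
initial course = atan2(N, D) = 346.41°

346.4°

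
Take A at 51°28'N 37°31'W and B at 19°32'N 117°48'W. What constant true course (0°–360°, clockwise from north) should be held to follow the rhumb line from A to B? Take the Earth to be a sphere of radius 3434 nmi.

243.3°

Meridional parts: M(φ₁)=+1.0511, M(φ₂)=+0.3477 → ΔM = -0.7034;  Δλ = -1.4012 rad
tan C = Δλ / ΔM = +1.9920 → C = 243.34°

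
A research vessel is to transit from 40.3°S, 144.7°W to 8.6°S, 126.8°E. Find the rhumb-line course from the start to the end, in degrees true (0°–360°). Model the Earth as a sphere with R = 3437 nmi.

Δψ = ln[tan(π/4+φ₂/2)/tan(π/4+φ₁/2)] = +0.6191
Δλ = -1.5446 rad (taken the short way round)
course = atan2(Δλ, Δψ) = 291.84°

291.8°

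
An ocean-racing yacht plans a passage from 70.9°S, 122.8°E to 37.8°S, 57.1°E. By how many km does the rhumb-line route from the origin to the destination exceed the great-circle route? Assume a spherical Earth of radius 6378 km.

Great circle: cos σ = sin φ₁ sin φ₂ + cos φ₁ cos φ₂ cos Δλ,  σ = 0.8154 rad → d_gc = 5200.7 km
Rhumb line: Δψ = +1.0688, q = Δφ/Δψ = 0.5405, d_rh = R√(Δφ²+q²Δλ²) = 5404.0 km
Excess = 5404.0 − 5200.7 = 203.3 ≈ 203 km

203 km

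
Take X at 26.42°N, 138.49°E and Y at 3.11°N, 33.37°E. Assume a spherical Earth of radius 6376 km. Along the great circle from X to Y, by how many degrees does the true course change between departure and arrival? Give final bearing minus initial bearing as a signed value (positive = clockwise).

-37.5°

At departure: θ₁ = atan2(sin Δλ cos φ₂, cos φ₁ sin φ₂ − sin φ₁ cos φ₂ cos Δλ) = 279.68°
At arrival: θ₂ = atan2(sin Δλ cos φ₁, −cos φ₂ sin φ₁ + sin φ₂ cos φ₁ cos Δλ) = 242.14°
Δθ = θ₂ − θ₁ = -37.5°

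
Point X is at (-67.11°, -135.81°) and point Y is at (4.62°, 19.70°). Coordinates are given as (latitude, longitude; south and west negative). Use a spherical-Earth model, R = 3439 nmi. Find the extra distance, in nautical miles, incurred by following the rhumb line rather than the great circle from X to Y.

Great circle: cos σ = sin φ₁ sin φ₂ + cos φ₁ cos φ₂ cos Δλ,  σ = 2.0120 rad → d_gc = 6919.3 nmi
Rhumb line: Δψ = +1.6780, q = Δφ/Δψ = 0.7461, d_rh = R√(Δφ²+q²Δλ²) = 8187.4 nmi
Excess = 8187.4 − 6919.3 = 1268.1 ≈ 1268 nmi

1268 nmi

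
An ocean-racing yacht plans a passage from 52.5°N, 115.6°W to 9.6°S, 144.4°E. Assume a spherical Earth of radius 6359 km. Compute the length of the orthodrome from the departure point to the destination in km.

cos σ = sin φ₁ sin φ₂ + cos φ₁ cos φ₂ cos Δλ
      = sin(52.50°)sin(-9.60°) + cos(52.50°)cos(-9.60°)cos(-100.00°) = -0.2365
σ = 103.682° → d = Rσ = 6359·1.80960 = 11507 km

11507 km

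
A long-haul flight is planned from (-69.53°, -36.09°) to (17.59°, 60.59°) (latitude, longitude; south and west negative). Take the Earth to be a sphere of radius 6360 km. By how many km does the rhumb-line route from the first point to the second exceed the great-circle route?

Great circle: cos σ = sin φ₁ sin φ₂ + cos φ₁ cos φ₂ cos Δλ,  σ = 1.8985 rad → d_gc = 12074.7 km
Rhumb line: Δψ = +2.0236, q = Δφ/Δψ = 0.7514, d_rh = R√(Δφ²+q²Δλ²) = 12591.4 km
Excess = 12591.4 − 12074.7 = 516.7 ≈ 517 km

517 km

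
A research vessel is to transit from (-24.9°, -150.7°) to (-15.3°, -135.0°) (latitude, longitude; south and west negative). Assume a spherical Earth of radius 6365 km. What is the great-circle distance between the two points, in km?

1952 km

cos σ = sin φ₁ sin φ₂ + cos φ₁ cos φ₂ cos Δλ
      = sin(-24.90°)sin(-15.30°) + cos(-24.90°)cos(-15.30°)cos(15.70°) = 0.9534
σ = 17.569° → d = Rσ = 6365·0.30663 = 1952 km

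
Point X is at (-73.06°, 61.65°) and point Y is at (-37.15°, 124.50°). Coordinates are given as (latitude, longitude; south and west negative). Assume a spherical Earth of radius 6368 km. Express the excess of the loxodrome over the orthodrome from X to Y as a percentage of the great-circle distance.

3.6%

Great circle: σ = 0.8180 rad → d_gc = Rσ = 5209.1 km
Rhumb: Δφ = +0.6267, Δλ = +1.0969, Δψ = +1.2051, q = Δφ/Δψ = 0.5201 → d_rh = R√(Δφ²+q²Δλ²) = 5397.0 km
Excess = (5397.0 − 5209.1) / 5209.1 = 187.9 / 5209.1 = 3.61% ≈ 3.6%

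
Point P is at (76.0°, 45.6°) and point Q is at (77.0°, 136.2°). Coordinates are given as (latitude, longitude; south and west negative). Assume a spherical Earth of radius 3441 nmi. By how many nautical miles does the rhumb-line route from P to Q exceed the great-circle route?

123 nmi

Great circle: cos σ = sin φ₁ sin φ₂ + cos φ₁ cos φ₂ cos Δλ,  σ = 0.3336 rad → d_gc = 1148.0 nmi
Rhumb line: Δψ = +0.0748, q = Δφ/Δψ = 0.2333, d_rh = R√(Δφ²+q²Δλ²) = 1271.1 nmi
Excess = 1271.1 − 1148.0 = 123.1 ≈ 123 nmi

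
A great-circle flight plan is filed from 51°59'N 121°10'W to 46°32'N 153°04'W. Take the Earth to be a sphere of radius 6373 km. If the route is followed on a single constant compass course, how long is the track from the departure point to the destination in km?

Δψ = ln[tan(π/4+φ₂/2)/tan(π/4+φ₁/2)] = -0.1459;  Δφ = -0.0951 rad,  Δλ = -0.5568 rad
q = Δφ/Δψ = 0.6517
d = R·√(Δφ² + q²Δλ²) = 6373·0.37512 = 2391 km

2391 km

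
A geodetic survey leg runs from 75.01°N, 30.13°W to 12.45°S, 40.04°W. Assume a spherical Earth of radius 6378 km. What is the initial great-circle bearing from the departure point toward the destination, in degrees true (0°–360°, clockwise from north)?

θ = atan2( sin Δλ·cos φ₂ ,  cos φ₁ sin φ₂ − sin φ₁ cos φ₂ cos Δλ )
  = atan2(-0.1681, -0.9849) = 189.68°

189.7°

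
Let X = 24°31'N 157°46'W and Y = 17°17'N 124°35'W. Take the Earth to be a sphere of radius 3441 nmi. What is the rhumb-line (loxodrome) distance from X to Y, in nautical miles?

Rhumb course C = atan2(Δλ, Δψ) with Δψ = ln[tan(π/4+φ₂/2)/tan(π/4+φ₁/2)] = -0.1353, Δλ = +0.5792 → C = 103.14°
d = R·|Δφ| / |cos C| = 3441·0.12625 / 0.22741 = 1910 nmi

1910 nmi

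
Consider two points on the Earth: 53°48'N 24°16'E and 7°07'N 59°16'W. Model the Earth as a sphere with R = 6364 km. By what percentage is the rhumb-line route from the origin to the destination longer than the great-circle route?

3.0%

Great circle: σ = 1.4040 rad → d_gc = Rσ = 8935.3 km
Rhumb: Δφ = -0.8148, Δλ = -1.4579, Δψ = -0.9937, q = Δφ/Δψ = 0.8199 → d_rh = R√(Δφ²+q²Δλ²) = 9206.6 km
Excess = (9206.6 − 8935.3) / 8935.3 = 271.3 / 8935.3 = 3.04% ≈ 3.0%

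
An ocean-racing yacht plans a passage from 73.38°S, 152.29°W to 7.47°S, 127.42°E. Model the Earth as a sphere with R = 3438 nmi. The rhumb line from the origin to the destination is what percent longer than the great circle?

4.5%

Great circle: σ = 1.3975 rad → d_gc = Rσ = 4804.7 nmi
Rhumb: Δφ = +1.1503, Δλ = -1.4013, Δψ = +1.7930, q = Δφ/Δψ = 0.6416 → d_rh = R√(Δφ²+q²Δλ²) = 5019.5 nmi
Excess = (5019.5 − 4804.7) / 4804.7 = 214.8 / 4804.7 = 4.47% ≈ 4.5%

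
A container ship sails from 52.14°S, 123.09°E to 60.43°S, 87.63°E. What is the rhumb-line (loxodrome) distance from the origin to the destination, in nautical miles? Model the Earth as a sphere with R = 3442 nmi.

Rhumb course C = atan2(Δλ, Δψ) with Δψ = ln[tan(π/4+φ₂/2)/tan(π/4+φ₁/2)] = -0.2619, Δλ = -0.6189 → C = 247.06°
d = R·|Δφ| / |cos C| = 3442·0.14469 / 0.38975 = 1278 nmi

1278 nmi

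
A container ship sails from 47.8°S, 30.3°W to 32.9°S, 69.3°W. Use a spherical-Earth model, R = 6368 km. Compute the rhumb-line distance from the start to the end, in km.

3675 km

Δψ = ln[tan(π/4+φ₂/2)/tan(π/4+φ₁/2)] = +0.3436;  Δφ = +0.2601 rad,  Δλ = -0.6807 rad
q = Δφ/Δψ = 0.7568
d = R·√(Δφ² + q²Δλ²) = 6368·0.57707 = 3675 km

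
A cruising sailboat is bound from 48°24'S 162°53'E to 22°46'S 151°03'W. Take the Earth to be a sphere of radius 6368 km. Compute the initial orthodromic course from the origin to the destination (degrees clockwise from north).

71.6°

N = sin Δλ·cos φ₂ = +0.6640;  D = cos φ₁ sin φ₂ − sin φ₁ cos φ₂ cos Δλ = +0.2215
initial course = atan2(N, D) = 71.55°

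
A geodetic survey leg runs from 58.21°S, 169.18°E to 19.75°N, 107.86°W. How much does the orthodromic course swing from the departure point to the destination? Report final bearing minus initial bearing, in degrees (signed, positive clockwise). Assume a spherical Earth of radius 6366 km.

-41.1°

At departure: θ₁ = atan2(sin Δλ cos φ₂, cos φ₁ sin φ₂ − sin φ₁ cos φ₂ cos Δλ) = 73.54°
At arrival: θ₂ = atan2(sin Δλ cos φ₁, −cos φ₂ sin φ₁ + sin φ₂ cos φ₁ cos Δλ) = 32.46°
Δθ = θ₂ − θ₁ = -41.1°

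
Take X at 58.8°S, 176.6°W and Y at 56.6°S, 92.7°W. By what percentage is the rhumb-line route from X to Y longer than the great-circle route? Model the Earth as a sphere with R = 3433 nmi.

7.1%

Great circle: σ = 0.7312 rad → d_gc = Rσ = 2510.1 nmi
Rhumb: Δφ = +0.0384, Δλ = +1.4643, Δψ = +0.0719, q = Δφ/Δψ = 0.5342 → d_rh = R√(Δφ²+q²Δλ²) = 2688.5 nmi
Excess = (2688.5 − 2510.1) / 2510.1 = 178.4 / 2510.1 = 7.11% ≈ 7.1%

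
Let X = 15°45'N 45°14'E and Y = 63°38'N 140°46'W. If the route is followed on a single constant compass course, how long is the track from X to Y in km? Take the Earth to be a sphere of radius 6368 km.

Rhumb course C = atan2(Δλ, Δψ) with Δψ = ln[tan(π/4+φ₂/2)/tan(π/4+φ₁/2)] = +1.1730, Δλ = +3.0369 → C = 68.88°
d = R·|Δφ| / |cos C| = 6368·0.83572 / 0.36031 = 14770 km

14770 km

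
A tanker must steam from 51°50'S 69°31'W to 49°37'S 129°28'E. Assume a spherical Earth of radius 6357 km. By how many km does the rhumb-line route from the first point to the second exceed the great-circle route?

2736 km

Great circle: cos σ = sin φ₁ sin φ₂ + cos φ₁ cos φ₂ cos Δλ,  σ = 1.3487 rad → d_gc = 8573.60 km
Rhumb line: Δψ = +0.0611, q = Δφ/Δψ = 0.6329, d_rh = R√(Δφ²+q²Δλ²) = 11309.11 km
Excess = 11309.11 − 8573.60 = 2735.51 ≈ 2736 km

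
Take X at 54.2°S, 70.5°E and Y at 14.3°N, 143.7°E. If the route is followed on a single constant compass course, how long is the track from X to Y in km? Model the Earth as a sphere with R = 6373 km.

10375 km

Δψ = ln[tan(π/4+φ₂/2)/tan(π/4+φ₁/2)] = +1.3823;  Δφ = +1.1956 rad,  Δλ = +1.2776 rad
q = Δφ/Δψ = 0.8649
d = R·√(Δφ² + q²Δλ²) = 6373·1.62796 = 10375 km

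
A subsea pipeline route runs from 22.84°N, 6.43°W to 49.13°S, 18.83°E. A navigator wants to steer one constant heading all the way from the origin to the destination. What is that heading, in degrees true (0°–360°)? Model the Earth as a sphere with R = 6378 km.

162.5°

Δψ = ln[tan(π/4+φ₂/2)/tan(π/4+φ₁/2)] = -1.3969
Δλ = +0.4409 rad (taken the short way round)
course = atan2(Δλ, Δψ) = 162.48°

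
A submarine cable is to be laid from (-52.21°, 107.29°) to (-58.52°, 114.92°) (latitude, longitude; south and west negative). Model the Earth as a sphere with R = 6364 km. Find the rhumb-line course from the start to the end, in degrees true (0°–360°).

145.6°

Meridional parts: M(φ₁)=-1.0721, M(φ₂)=-1.2664 → ΔM = -0.1943;  Δλ = +0.1332 rad
tan C = Δλ / ΔM = -0.6854 → C = 145.57°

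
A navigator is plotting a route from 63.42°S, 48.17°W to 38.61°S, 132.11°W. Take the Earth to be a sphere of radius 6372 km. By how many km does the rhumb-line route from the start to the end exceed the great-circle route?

Great circle: cos σ = sin φ₁ sin φ₂ + cos φ₁ cos φ₂ cos Δλ,  σ = 0.9336 rad → d_gc = 5948.7 km
Rhumb line: Δψ = +0.7115, q = Δφ/Δψ = 0.6086, d_rh = R√(Δφ²+q²Δλ²) = 6315.9 km
Excess = 6315.9 − 5948.7 = 367.2 ≈ 367 km

367 km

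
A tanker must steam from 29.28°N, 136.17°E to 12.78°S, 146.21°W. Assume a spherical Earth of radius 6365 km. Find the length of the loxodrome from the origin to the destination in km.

9552 km

Δψ = ln[tan(π/4+φ₂/2)/tan(π/4+φ₁/2)] = -0.7598;  Δφ = -0.7341 rad,  Δλ = +1.3547 rad
q = Δφ/Δψ = 0.9662
d = R·√(Δφ² + q²Δλ²) = 6365·1.50072 = 9552 km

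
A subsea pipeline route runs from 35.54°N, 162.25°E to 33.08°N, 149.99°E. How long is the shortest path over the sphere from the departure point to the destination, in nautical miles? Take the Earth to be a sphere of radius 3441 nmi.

Haversine: a = sin²(Δφ/2)+cos φ₁ cos φ₂ sin²(Δλ/2) = 0.00824;  σ = 2·atan2(√a,√(1−a))
σ = 10.413° → d = Rσ = 3441·0.18175 = 625 nmi

625 nmi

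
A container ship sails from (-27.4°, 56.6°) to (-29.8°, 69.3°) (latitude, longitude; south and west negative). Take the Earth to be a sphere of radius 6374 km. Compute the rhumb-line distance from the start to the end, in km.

1269 km

Rhumb course C = atan2(Δλ, Δψ) with Δψ = ln[tan(π/4+φ₂/2)/tan(π/4+φ₁/2)] = -0.0477, Δλ = +0.2217 → C = 102.15°
d = R·|Δφ| / |cos C| = 6374·0.04189 / 0.21044 = 1269 km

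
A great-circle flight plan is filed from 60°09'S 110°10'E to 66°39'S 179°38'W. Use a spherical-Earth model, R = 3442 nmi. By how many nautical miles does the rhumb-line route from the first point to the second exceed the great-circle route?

97 nmi

Great circle: cos σ = sin φ₁ sin φ₂ + cos φ₁ cos φ₂ cos Δλ,  σ = 0.5294 rad → d_gc = 1822.1 nmi
Rhumb line: Δψ = -0.2546, q = Δφ/Δψ = 0.4456, d_rh = R√(Δφ²+q²Δλ²) = 1919.3 nmi
Excess = 1919.3 − 1822.1 = 97.2 ≈ 97 nmi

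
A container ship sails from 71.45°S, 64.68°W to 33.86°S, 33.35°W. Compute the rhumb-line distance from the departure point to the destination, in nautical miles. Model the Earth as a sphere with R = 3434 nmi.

2482 nmi

Δψ = ln[tan(π/4+φ₂/2)/tan(π/4+φ₁/2)] = +1.1834;  Δφ = +0.6561 rad,  Δλ = +0.5468 rad
q = Δφ/Δψ = 0.5544
d = R·√(Δφ² + q²Δλ²) = 3434·0.72272 = 2482 nmi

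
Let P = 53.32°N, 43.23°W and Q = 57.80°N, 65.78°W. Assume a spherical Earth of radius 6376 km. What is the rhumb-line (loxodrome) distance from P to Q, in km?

Δψ = ln[tan(π/4+φ₂/2)/tan(π/4+φ₁/2)] = +0.1384;  Δφ = +0.0782 rad,  Δλ = -0.3936 rad
q = Δφ/Δψ = 0.5648
d = R·√(Δφ² + q²Δλ²) = 6376·0.23563 = 1502 km

1502 km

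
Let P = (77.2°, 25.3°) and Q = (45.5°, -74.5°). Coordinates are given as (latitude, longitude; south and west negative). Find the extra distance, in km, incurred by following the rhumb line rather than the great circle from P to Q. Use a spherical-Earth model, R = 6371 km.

573 km

Great circle: cos σ = sin φ₁ sin φ₂ + cos φ₁ cos φ₂ cos Δλ,  σ = 0.8378 rad → d_gc = 5337.7 km
Rhumb line: Δψ = -1.2940, q = Δφ/Δψ = 0.4276, d_rh = R√(Δφ²+q²Δλ²) = 5910.9 km
Excess = 5910.9 − 5337.7 = 573.2 ≈ 573 km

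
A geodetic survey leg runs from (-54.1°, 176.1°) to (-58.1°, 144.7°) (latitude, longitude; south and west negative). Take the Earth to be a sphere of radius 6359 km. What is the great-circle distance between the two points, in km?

Haversine: a = sin²(Δφ/2)+cos φ₁ cos φ₂ sin²(Δλ/2) = 0.02391;  σ = 2·atan2(√a,√(1−a))
σ = 17.790° → d = Rσ = 6359·0.31049 = 1974 km

1974 km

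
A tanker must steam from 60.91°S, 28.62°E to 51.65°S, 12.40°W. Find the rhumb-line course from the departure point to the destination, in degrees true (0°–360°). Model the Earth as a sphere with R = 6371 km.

292.2°

Δψ = ln[tan(π/4+φ₂/2)/tan(π/4+φ₁/2)] = +0.2929
Δλ = -0.7159 rad (taken the short way round)
course = atan2(Δλ, Δψ) = 292.25°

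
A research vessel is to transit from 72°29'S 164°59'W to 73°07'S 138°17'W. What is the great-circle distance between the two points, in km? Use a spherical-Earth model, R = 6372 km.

874 km

cos σ = sin φ₁ sin φ₂ + cos φ₁ cos φ₂ cos Δλ
      = sin(-72.48°)sin(-73.12°) + cos(-72.48°)cos(-73.12°)cos(26.70°) = 0.9906
σ = 7.855° → d = Rσ = 6372·0.13709 = 874 km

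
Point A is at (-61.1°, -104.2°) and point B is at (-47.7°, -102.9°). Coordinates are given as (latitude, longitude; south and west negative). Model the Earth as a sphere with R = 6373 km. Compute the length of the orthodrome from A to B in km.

1493 km

cos σ = sin φ₁ sin φ₂ + cos φ₁ cos φ₂ cos Δλ
      = sin(-61.10°)sin(-47.70°) + cos(-61.10°)cos(-47.70°)cos(1.30°) = 0.9727
σ = 13.421° → d = Rσ = 6373·0.23424 = 1493 km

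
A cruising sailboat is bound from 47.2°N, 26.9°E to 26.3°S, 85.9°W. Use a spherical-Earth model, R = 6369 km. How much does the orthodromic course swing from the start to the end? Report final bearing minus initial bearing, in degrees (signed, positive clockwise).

Initial bearing θ₁ = atan2(sin Δλ cos φ₂, cos φ₁ sin φ₂ − sin φ₁ cos φ₂ cos Δλ) = 266.80°
Final bearing θ₂ = (initial bearing from the destination back to the start) + 180° = 229.18°
Δθ = θ₂ − θ₁ = -37.6°

-37.6°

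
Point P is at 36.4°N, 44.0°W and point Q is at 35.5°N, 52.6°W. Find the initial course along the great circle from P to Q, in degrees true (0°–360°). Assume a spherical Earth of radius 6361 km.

N = sin Δλ·cos φ₂ = -0.1217;  D = cos φ₁ sin φ₂ − sin φ₁ cos φ₂ cos Δλ = -0.0103
initial course = atan2(N, D) = 265.18°

265.2°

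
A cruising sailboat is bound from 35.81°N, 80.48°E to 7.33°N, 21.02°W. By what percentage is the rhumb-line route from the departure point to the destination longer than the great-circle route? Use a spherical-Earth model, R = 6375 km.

Great circle: σ = 1.6566 rad → d_gc = Rσ = 10560.9 km
Rhumb: Δφ = -0.4971, Δλ = -1.7715, Δψ = -0.5419, q = Δφ/Δψ = 0.9173 → d_rh = R√(Δφ²+q²Δλ²) = 10833.0 km
Excess = (10833.0 − 10560.9) / 10560.9 = 272.1 / 10560.9 = 2.58% ≈ 2.6%

2.6%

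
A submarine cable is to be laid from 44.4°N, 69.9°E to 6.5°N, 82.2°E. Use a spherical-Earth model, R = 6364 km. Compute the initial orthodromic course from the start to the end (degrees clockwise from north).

160.5°

N = sin Δλ·cos φ₂ = +0.2117;  D = cos φ₁ sin φ₂ − sin φ₁ cos φ₂ cos Δλ = -0.5983
initial course = atan2(N, D) = 160.52°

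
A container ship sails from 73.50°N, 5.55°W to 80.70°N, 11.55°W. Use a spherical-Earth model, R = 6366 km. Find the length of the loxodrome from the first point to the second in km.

Rhumb course C = atan2(Δλ, Δψ) with Δψ = ln[tan(π/4+φ₂/2)/tan(π/4+φ₁/2)] = +0.5781, Δλ = -0.1047 → C = 349.73°
d = R·|Δφ| / |cos C| = 6366·0.12566 / 0.98399 = 813 km

813 km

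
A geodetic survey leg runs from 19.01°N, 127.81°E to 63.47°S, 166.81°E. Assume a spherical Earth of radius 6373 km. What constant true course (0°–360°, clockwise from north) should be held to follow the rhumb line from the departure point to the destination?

159.1°

Δψ = ln[tan(π/4+φ₂/2)/tan(π/4+φ₁/2)] = -1.7831
Δλ = +0.6807 rad (taken the short way round)
course = atan2(Δλ, Δψ) = 159.11°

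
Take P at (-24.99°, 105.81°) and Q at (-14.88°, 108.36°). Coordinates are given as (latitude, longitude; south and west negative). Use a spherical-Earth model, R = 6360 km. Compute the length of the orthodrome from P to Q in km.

1153 km

Haversine: a = sin²(Δφ/2)+cos φ₁ cos φ₂ sin²(Δλ/2) = 0.00820;  σ = 2·atan2(√a,√(1−a))
σ = 10.389° → d = Rσ = 6360·0.18133 = 1153 km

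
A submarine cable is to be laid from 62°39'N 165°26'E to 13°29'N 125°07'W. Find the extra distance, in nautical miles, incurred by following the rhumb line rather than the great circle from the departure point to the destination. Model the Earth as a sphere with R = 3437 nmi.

117 nmi

Great circle: cos σ = sin φ₁ sin φ₂ + cos φ₁ cos φ₂ cos Δλ,  σ = 1.1983 rad → d_gc = 4118.6 nmi
Rhumb line: Δψ = -1.1759, q = Δφ/Δψ = 0.7298, d_rh = R√(Δφ²+q²Δλ²) = 4235.8 nmi
Excess = 4235.8 − 4118.6 = 117.2 ≈ 117 nmi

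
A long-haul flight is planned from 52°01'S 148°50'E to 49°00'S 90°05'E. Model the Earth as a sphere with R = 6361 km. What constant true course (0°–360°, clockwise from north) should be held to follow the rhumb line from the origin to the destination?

Δψ = ln[tan(π/4+φ₂/2)/tan(π/4+φ₁/2)] = +0.0828
Δλ = -1.0254 rad (taken the short way round)
course = atan2(Δλ, Δψ) = 274.62°

274.6°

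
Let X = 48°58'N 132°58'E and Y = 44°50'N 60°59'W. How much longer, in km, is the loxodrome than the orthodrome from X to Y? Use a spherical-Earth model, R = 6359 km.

Great circle: cos σ = sin φ₁ sin φ₂ + cos φ₁ cos φ₂ cos Δλ,  σ = 1.4907 rad → d_gc = 9479.4 km
Rhumb line: Δψ = -0.1057, q = Δφ/Δψ = 0.6828, d_rh = R√(Δφ²+q²Δλ²) = 12591.5 km
Excess = 12591.5 − 9479.4 = 3112.1 ≈ 3112 km

3112 km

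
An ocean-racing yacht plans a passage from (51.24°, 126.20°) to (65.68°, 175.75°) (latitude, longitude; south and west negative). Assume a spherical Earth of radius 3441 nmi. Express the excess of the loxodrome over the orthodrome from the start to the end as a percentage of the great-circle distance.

Great circle: σ = 0.4994 rad → d_gc = Rσ = 1718.55 nmi
Rhumb: Δφ = +0.2520, Δλ = +0.8648, Δψ = +0.4901, q = Δφ/Δψ = 0.5142 → d_rh = R√(Δφ²+q²Δλ²) = 1758.90 nmi
Excess = (1758.90 − 1718.55) / 1718.55 = 40.35 / 1718.55 = 2.348% ≈ 2.3%

2.3%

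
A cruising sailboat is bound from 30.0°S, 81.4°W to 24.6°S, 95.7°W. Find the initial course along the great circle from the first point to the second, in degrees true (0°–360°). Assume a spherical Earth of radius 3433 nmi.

θ = atan2( sin Δλ·cos φ₂ ,  cos φ₁ sin φ₂ − sin φ₁ cos φ₂ cos Δλ )
  = atan2(-0.2246, +0.0800) = 289.61°

289.6°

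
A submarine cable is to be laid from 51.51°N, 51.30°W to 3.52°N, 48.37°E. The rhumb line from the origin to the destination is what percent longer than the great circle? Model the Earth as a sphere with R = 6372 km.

Great circle: σ = 1.6271 rad → d_gc = Rσ = 10368.0 km
Rhumb: Δφ = -0.8376, Δλ = +1.7396, Δψ = -0.9909, q = Δφ/Δψ = 0.8453 → d_rh = R√(Δφ²+q²Δλ²) = 10783.2 km
Excess = (10783.2 − 10368.0) / 10368.0 = 415.2 / 10368.0 = 4.00% ≈ 4.0%

4.0%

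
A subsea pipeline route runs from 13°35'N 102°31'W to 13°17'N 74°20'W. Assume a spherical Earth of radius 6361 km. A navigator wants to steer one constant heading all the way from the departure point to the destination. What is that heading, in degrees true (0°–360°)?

Δψ = ln[tan(π/4+φ₂/2)/tan(π/4+φ₁/2)] = -0.0054
Δλ = +0.4919 rad (taken the short way round)
course = atan2(Δλ, Δψ) = 90.63°

90.6°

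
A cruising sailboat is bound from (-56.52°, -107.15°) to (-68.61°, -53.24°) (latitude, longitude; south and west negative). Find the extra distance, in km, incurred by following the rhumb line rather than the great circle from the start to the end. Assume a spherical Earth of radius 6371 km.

Great circle: cos σ = sin φ₁ sin φ₂ + cos φ₁ cos φ₂ cos Δλ,  σ = 0.4620 rad → d_gc = 2943.7 km
Rhumb line: Δψ = -0.4653, q = Δφ/Δψ = 0.4534, d_rh = R√(Δφ²+q²Δλ²) = 3032.5 km
Excess = 3032.5 − 2943.7 = 88.8 ≈ 89 km

89 km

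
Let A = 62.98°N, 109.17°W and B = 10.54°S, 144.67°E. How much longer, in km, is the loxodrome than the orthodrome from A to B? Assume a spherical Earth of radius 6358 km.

594 km

Great circle: cos σ = sin φ₁ sin φ₂ + cos φ₁ cos φ₂ cos Δλ,  σ = 1.8622 rad → d_gc = 11839.6 km
Rhumb line: Δψ = -1.6110, q = Δφ/Δψ = 0.7965, d_rh = R√(Δφ²+q²Δλ²) = 12433.8 km
Excess = 12433.8 − 11839.6 = 594.2 ≈ 594 km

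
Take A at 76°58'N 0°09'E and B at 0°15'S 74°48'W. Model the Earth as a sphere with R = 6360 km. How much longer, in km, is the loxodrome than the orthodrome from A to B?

Great circle: cos σ = sin φ₁ sin φ₂ + cos φ₁ cos φ₂ cos Δλ,  σ = 1.5165 rad → d_gc = 9644.7 km
Rhumb line: Δψ = -2.1739, q = Δφ/Δψ = 0.6199, d_rh = R√(Δφ²+q²Δλ²) = 10003.4 km
Excess = 10003.4 − 9644.7 = 358.7 ≈ 359 km

359 km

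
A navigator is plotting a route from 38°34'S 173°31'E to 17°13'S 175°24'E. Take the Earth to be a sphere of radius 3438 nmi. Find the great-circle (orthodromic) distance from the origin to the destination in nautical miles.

cos σ = sin φ₁ sin φ₂ + cos φ₁ cos φ₂ cos Δλ
      = sin(-38.57°)sin(-17.22°) + cos(-38.57°)cos(-17.22°)cos(1.88°) = 0.9310
σ = 21.413° → d = Rσ = 3438·0.37373 = 1285 nmi

1285 nmi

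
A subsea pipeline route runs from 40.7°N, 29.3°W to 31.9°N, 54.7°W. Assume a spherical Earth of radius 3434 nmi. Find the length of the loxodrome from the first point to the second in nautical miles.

1333 nmi

Δψ = ln[tan(π/4+φ₂/2)/tan(π/4+φ₁/2)] = -0.1910;  Δφ = -0.1536 rad,  Δλ = -0.4433 rad
q = Δφ/Δψ = 0.8043
d = R·√(Δφ² + q²Δλ²) = 3434·0.38822 = 1333 nmi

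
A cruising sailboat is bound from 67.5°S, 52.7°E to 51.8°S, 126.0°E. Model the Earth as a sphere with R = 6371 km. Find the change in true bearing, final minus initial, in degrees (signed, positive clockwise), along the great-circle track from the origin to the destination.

-65.9°

Initial bearing θ₁ = atan2(sin Δλ cos φ₂, cos φ₁ sin φ₂ − sin φ₁ cos φ₂ cos Δλ) = 102.98°
Final bearing θ₂ = (initial bearing from the destination back to the start) + 180° = 37.09°
Δθ = θ₂ − θ₁ = -65.9°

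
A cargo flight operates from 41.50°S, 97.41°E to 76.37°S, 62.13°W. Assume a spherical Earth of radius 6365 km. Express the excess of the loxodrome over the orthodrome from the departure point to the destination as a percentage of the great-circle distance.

32.0%

Great circle: σ = 1.0717 rad → d_gc = Rσ = 6821.6 km
Rhumb: Δφ = -0.6086, Δλ = -2.7845, Δψ = -1.3269, q = Δφ/Δψ = 0.4587 → d_rh = R√(Δφ²+q²Δλ²) = 9004.8 km
Excess = (9004.8 − 6821.6) / 6821.6 = 2183.2 / 6821.6 = 32.00% ≈ 32.0%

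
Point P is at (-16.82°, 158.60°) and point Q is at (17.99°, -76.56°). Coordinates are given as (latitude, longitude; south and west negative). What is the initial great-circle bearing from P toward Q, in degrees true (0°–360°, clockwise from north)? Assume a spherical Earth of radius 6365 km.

79.9°

N = sin Δλ·cos φ₂ = +0.7806;  D = cos φ₁ sin φ₂ − sin φ₁ cos φ₂ cos Δλ = +0.1384
initial course = atan2(N, D) = 79.95°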